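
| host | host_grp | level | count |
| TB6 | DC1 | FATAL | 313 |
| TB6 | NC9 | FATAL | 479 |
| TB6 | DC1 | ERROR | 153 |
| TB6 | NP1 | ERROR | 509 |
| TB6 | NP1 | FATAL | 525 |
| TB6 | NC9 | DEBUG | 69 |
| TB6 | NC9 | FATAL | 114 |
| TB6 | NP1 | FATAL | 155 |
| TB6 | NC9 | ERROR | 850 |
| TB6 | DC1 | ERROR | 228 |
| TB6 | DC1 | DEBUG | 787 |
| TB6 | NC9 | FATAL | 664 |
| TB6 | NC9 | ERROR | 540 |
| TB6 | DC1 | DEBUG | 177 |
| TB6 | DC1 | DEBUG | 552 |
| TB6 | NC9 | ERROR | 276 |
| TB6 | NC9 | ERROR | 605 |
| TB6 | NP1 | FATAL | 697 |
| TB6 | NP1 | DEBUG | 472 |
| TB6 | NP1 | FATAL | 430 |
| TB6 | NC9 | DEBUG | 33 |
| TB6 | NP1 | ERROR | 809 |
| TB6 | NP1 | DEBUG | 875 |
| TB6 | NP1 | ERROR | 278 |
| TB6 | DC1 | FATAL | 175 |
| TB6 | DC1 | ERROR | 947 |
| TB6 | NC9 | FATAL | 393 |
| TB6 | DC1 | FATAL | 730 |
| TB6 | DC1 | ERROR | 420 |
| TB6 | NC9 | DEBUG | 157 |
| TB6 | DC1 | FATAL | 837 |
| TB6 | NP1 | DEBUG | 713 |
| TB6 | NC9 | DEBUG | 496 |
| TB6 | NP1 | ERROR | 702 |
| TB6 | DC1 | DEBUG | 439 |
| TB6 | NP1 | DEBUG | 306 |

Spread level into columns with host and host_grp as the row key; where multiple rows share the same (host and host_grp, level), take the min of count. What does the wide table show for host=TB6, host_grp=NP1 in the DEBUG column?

306

Rows with host=TB6, host_grp=NP1 and level=DEBUG: count values are 472, 875, 713, 306.
min(472, 875, 713, 306) = 306.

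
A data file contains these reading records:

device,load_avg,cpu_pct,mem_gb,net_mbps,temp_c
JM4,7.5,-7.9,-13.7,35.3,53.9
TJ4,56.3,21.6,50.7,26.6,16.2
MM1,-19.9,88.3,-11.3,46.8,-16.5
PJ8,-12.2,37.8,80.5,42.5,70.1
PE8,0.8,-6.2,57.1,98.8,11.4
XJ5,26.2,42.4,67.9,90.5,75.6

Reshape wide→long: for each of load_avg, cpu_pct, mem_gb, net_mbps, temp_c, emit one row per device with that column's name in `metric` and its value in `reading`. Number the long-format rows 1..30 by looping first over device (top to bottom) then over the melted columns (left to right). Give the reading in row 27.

42.4

30 rows total (6 × 5). Row 27: index ⌊(27-1)/5⌋ = 5 into device → XJ5; (27-1) mod 5 = 1 into the melted columns → cpu_pct.
So row 27 is (XJ5, cpu_pct, 42.4); reading = 42.4.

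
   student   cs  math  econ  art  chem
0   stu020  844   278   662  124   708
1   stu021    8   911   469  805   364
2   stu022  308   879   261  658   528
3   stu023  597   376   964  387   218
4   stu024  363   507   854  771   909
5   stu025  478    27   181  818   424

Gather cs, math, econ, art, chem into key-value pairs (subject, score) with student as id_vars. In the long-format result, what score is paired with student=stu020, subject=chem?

708

Unpivoting turns each (student, wide-column) pair into one long row.
The wide cell at row stu020, column chem holds 708, so the long row (stu020, chem) has score=708.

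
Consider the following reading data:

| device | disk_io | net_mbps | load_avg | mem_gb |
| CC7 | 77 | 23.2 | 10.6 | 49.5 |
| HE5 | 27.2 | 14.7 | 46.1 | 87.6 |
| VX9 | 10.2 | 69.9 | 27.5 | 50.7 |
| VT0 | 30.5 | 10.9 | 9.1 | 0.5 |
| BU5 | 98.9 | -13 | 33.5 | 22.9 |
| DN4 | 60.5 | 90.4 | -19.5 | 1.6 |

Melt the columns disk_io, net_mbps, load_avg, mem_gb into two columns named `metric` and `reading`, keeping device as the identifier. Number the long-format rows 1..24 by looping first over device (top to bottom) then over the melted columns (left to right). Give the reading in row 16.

0.5

24 rows total (6 × 4). Row 16: index ⌊(16-1)/4⌋ = 3 into device → VT0; (16-1) mod 4 = 3 into the melted columns → mem_gb.
So row 16 is (VT0, mem_gb, 0.5); reading = 0.5.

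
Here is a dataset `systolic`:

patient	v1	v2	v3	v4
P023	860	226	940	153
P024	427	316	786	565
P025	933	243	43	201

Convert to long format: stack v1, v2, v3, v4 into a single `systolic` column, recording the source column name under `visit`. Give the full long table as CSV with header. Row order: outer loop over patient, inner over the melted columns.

Each (patient, column) pair becomes one row: 3 × 4 = 12 rows.
For example, (P023, v1) → systolic=860.

patient,visit,systolic
P023,v1,860
P023,v2,226
P023,v3,940
P023,v4,153
P024,v1,427
P024,v2,316
P024,v3,786
P024,v4,565
P025,v1,933
P025,v2,243
P025,v3,43
P025,v4,201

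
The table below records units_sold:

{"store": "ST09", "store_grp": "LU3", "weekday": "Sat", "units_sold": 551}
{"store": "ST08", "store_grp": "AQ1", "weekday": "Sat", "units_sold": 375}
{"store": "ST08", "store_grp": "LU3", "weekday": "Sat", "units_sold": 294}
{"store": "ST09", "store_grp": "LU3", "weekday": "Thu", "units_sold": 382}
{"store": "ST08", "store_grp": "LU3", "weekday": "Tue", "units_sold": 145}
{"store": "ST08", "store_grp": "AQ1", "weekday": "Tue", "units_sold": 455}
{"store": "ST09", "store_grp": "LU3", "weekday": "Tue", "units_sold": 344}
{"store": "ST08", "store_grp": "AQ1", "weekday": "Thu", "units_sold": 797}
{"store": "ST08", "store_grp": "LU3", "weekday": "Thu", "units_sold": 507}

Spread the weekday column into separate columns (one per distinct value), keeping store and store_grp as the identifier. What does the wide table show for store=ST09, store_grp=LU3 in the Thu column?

382

Wide layout: rows indexed by store and store_grp, columns are the 3 distinct weekday values (Sat, Thu, Tue).
Cell (store=ST09, store_grp=LU3, weekday=Thu) draws from the long row where store=ST09, store_grp=LU3 and weekday=Thu, which has units_sold=382.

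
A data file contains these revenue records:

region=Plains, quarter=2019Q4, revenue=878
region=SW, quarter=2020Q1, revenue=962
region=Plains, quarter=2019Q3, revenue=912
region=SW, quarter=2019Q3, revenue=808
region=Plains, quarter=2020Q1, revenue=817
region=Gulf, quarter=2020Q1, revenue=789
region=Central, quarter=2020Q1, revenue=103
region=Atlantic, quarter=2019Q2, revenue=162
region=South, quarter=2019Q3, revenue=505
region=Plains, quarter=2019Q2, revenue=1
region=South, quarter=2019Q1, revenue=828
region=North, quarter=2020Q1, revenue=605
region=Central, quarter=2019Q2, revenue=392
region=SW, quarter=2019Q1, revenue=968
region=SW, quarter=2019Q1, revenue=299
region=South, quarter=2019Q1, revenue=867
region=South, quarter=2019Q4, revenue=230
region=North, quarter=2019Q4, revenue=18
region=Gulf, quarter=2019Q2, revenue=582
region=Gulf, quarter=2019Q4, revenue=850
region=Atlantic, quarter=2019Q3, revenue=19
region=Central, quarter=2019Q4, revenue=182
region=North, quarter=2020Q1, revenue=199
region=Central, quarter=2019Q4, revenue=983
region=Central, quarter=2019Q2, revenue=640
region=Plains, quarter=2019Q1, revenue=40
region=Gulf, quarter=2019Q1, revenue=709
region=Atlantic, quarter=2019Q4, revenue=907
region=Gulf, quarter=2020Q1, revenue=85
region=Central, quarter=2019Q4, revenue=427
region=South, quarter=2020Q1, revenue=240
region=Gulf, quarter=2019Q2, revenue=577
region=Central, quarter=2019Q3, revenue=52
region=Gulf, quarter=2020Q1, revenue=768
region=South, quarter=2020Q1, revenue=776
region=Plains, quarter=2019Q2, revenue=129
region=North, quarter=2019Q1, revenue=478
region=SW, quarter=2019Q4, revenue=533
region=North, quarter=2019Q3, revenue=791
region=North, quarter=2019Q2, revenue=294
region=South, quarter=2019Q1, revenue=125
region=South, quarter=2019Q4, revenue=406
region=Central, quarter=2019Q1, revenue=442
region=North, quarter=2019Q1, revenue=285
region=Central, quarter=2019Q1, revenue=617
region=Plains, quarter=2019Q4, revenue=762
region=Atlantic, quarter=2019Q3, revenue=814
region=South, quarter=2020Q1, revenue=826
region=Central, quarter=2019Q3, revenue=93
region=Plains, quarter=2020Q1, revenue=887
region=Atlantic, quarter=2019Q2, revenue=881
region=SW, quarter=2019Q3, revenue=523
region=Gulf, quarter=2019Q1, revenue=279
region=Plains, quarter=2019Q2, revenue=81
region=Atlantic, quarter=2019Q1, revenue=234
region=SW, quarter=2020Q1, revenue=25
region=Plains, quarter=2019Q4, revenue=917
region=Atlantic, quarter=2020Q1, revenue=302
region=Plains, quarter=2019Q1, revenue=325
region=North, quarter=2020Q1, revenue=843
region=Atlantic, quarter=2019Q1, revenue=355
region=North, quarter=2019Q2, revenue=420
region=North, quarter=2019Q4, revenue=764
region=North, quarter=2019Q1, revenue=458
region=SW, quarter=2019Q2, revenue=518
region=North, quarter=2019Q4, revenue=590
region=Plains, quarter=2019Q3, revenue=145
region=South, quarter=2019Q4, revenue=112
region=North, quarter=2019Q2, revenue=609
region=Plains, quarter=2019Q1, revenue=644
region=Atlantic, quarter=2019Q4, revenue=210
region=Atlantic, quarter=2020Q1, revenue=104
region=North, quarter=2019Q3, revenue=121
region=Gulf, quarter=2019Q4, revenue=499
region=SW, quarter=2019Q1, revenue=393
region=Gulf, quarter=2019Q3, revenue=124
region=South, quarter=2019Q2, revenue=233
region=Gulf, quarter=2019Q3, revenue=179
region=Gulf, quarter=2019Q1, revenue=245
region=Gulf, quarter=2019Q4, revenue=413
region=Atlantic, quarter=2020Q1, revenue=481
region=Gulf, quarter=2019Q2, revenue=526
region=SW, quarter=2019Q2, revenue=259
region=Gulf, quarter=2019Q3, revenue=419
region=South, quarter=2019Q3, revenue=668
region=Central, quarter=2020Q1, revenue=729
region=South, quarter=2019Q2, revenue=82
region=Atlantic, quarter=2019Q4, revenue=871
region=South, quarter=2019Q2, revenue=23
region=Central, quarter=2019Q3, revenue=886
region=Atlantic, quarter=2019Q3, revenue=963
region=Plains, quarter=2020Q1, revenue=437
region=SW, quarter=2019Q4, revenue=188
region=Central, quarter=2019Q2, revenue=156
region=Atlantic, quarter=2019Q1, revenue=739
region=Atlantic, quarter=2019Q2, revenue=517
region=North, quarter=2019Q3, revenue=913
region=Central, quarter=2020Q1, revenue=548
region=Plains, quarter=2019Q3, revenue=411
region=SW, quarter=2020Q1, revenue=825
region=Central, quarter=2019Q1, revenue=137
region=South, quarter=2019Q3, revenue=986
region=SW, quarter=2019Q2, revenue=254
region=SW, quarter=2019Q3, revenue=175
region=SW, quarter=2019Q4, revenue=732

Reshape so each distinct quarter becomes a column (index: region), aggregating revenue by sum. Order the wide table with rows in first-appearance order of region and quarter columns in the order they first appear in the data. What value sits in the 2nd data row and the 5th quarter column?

1660

With rows in first-appearance order of region, row 2 is region=SW. quarter columns in first-appearance order: 2019Q4, 2020Q1, 2019Q3, 2019Q2, 2019Q1; column 5 is 2019Q1.
Long rows with region=SW, quarter=2019Q1: 968 + 299 + 393 = 1660.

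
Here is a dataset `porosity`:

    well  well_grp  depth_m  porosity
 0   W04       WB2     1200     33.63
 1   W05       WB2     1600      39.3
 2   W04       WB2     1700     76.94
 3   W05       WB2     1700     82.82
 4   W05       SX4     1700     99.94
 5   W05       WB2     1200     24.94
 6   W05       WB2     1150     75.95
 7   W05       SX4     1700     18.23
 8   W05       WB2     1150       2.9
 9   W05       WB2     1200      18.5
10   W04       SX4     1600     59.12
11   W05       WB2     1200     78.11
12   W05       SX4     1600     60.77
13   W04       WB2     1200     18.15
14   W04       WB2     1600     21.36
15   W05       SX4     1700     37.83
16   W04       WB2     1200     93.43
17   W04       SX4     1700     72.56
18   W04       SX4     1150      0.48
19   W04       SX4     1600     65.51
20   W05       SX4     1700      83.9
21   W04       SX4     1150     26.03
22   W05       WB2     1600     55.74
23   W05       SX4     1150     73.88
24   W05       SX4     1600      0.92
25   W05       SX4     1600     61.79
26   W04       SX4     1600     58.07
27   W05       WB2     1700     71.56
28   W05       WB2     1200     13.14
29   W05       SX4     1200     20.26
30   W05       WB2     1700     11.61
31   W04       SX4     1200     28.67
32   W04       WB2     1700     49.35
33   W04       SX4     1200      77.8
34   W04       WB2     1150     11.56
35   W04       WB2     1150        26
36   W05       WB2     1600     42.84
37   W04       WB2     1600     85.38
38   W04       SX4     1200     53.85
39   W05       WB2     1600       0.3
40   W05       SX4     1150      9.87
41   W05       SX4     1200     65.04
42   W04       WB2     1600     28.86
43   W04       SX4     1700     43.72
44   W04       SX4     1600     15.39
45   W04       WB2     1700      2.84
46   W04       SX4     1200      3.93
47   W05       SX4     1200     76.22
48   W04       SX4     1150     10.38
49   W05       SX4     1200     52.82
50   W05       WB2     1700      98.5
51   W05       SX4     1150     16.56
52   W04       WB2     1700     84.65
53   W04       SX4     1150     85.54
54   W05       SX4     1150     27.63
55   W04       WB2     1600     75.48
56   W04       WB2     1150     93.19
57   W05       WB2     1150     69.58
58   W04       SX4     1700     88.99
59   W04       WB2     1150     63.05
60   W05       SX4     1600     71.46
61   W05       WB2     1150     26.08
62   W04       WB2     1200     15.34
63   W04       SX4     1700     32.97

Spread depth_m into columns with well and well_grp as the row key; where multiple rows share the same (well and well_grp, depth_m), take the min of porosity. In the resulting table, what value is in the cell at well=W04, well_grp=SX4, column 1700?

32.97

Rows with well=W04, well_grp=SX4 and depth_m=1700: porosity values are 72.56, 43.72, 88.99, 32.97.
min(72.56, 43.72, 88.99, 32.97) = 32.97.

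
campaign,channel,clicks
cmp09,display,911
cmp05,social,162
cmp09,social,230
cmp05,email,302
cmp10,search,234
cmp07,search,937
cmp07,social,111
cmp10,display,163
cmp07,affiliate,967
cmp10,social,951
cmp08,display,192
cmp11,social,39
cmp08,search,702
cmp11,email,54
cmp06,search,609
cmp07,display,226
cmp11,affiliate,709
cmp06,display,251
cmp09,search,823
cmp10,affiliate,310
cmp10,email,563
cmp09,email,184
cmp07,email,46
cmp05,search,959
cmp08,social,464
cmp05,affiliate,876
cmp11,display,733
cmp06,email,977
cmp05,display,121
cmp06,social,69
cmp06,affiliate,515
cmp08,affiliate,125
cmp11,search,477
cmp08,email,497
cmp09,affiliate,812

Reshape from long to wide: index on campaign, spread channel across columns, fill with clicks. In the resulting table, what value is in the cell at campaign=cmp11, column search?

477

Wide layout: rows indexed by campaign, columns are the 5 distinct channel values (display, social, email, search, affiliate).
Cell (campaign=cmp11, channel=search) draws from the long row where campaign=cmp11 and channel=search, which has clicks=477.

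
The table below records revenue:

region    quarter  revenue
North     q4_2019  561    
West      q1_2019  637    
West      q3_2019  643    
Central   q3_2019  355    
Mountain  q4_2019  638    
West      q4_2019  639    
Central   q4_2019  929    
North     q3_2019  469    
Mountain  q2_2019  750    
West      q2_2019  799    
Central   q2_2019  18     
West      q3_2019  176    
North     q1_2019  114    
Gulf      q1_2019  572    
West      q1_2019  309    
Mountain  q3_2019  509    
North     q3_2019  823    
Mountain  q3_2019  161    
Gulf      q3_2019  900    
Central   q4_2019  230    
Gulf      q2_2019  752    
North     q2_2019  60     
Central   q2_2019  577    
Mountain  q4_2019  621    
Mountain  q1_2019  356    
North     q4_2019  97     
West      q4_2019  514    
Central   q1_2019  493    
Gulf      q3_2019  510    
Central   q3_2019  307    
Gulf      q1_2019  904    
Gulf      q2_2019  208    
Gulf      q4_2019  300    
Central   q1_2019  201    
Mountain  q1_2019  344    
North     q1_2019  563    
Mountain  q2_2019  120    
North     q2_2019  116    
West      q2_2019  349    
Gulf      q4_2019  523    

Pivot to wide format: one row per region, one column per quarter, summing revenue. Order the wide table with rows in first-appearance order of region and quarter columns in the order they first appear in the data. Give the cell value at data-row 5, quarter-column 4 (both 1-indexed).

With rows in first-appearance order of region, row 5 is region=Gulf. quarter columns in first-appearance order: q4_2019, q1_2019, q3_2019, q2_2019; column 4 is q2_2019.
Long rows with region=Gulf, quarter=q2_2019: 752 + 208 = 960.

960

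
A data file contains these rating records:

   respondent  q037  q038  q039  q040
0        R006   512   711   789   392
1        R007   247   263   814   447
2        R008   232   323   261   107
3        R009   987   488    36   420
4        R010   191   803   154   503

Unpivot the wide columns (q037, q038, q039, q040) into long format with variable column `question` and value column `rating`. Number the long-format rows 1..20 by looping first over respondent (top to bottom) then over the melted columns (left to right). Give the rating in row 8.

447

20 rows total (5 × 4). Row 8: index ⌊(8-1)/4⌋ = 1 into respondent → R007; (8-1) mod 4 = 3 into the melted columns → q040.
So row 8 is (R007, q040, 447); rating = 447.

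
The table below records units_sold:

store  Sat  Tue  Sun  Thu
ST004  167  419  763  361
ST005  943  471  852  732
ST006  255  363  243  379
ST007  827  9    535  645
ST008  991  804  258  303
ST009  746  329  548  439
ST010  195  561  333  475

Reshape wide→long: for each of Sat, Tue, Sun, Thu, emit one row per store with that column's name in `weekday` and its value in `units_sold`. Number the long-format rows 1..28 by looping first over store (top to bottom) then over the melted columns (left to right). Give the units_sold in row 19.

258

28 rows total (7 × 4). Row 19: index ⌊(19-1)/4⌋ = 4 into store → ST008; (19-1) mod 4 = 2 into the melted columns → Sun.
So row 19 is (ST008, Sun, 258); units_sold = 258.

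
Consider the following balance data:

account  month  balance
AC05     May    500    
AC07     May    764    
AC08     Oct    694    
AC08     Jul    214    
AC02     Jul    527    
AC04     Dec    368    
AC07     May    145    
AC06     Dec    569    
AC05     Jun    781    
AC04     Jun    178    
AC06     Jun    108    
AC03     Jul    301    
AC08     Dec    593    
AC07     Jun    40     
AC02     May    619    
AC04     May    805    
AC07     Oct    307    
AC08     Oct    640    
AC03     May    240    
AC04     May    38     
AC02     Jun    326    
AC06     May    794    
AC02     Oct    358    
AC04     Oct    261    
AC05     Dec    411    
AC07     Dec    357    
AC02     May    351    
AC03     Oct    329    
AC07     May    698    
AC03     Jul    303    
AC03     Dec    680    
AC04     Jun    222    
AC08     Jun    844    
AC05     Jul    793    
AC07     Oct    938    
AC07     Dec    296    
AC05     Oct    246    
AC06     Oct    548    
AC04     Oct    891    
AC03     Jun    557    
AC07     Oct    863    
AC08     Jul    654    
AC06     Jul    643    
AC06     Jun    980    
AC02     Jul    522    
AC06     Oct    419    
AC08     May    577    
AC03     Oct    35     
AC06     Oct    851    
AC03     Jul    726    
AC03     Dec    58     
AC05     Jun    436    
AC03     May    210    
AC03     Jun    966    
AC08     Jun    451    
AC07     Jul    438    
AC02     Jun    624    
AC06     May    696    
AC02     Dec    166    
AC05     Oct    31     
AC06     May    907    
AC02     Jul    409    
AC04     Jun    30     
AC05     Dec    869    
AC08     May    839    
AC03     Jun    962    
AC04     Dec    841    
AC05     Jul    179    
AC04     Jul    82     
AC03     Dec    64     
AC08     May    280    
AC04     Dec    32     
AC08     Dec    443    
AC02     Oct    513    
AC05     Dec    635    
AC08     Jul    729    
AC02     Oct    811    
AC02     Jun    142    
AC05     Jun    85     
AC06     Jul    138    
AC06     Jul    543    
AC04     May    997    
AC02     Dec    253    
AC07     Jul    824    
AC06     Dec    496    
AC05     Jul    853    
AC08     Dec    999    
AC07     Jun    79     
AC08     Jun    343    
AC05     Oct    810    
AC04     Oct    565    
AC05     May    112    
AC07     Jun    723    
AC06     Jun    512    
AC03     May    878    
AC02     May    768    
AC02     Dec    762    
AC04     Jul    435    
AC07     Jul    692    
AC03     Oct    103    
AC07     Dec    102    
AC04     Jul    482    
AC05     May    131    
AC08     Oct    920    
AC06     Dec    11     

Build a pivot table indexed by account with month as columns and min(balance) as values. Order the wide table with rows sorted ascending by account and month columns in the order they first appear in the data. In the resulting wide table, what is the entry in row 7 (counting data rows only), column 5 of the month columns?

With rows sorted ascending by account, row 7 is account=AC08. month columns in first-appearance order: May, Oct, Jul, Dec, Jun; column 5 is Jun.
Long rows with account=AC08, month=Jun: min(844, 451, 343) = 343.

343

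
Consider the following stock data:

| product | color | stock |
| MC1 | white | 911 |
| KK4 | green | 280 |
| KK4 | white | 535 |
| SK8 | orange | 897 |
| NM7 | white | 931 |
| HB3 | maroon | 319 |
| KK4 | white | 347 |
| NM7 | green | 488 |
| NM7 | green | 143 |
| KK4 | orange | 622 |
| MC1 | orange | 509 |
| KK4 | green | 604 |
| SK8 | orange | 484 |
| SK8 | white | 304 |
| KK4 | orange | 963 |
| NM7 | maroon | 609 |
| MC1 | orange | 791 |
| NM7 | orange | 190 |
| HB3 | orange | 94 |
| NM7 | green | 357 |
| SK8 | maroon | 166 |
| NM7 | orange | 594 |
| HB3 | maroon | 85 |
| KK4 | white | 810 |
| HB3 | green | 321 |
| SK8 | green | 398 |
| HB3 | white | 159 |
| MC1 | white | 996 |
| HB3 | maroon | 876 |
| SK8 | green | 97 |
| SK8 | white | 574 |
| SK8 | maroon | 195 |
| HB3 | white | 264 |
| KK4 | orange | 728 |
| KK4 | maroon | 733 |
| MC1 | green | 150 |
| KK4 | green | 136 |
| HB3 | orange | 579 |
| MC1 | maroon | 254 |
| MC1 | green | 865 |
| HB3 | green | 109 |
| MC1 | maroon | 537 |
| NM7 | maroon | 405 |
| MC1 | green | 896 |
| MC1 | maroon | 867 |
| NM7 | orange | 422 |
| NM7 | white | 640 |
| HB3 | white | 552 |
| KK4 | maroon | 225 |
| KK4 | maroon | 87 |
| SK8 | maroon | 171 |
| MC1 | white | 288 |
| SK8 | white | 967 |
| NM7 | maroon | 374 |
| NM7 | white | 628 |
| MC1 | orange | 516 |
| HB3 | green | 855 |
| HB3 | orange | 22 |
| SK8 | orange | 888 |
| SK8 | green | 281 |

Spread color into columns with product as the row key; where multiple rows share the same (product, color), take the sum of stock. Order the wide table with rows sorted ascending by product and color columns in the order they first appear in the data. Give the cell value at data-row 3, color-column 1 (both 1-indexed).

2195

With rows sorted ascending by product, row 3 is product=MC1. color columns in first-appearance order: white, green, orange, maroon; column 1 is white.
Long rows with product=MC1, color=white: 911 + 996 + 288 = 2195.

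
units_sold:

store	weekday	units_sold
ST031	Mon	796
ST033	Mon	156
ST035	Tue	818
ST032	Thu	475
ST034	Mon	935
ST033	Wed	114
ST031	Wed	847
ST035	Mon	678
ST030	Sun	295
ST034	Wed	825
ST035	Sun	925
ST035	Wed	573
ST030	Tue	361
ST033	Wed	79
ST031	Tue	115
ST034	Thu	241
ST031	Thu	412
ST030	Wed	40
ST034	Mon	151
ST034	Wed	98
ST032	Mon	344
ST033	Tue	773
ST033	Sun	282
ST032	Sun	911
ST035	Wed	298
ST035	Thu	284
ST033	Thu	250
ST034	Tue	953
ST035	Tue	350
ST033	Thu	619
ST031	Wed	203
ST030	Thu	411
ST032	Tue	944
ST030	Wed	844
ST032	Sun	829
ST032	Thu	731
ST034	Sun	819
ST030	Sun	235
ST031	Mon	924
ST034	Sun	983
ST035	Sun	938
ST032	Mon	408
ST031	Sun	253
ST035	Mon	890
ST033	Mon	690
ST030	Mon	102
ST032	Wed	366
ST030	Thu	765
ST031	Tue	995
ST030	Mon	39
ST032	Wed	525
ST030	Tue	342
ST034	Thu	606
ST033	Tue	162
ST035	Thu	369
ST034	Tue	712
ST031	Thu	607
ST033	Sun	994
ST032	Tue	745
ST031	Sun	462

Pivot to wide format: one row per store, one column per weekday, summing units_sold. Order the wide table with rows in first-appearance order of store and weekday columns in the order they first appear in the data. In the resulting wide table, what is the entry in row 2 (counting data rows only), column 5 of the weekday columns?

1276

With rows in first-appearance order of store, row 2 is store=ST033. weekday columns in first-appearance order: Mon, Tue, Thu, Wed, Sun; column 5 is Sun.
Long rows with store=ST033, weekday=Sun: 282 + 994 = 1276.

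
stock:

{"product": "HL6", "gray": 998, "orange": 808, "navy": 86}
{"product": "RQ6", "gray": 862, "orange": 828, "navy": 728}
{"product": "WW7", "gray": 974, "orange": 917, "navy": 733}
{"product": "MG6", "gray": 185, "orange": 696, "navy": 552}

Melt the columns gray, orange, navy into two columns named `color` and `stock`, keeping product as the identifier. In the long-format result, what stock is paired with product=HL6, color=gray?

Unpivoting turns each (product, wide-column) pair into one long row.
The wide cell at row HL6, column gray holds 998, so the long row (HL6, gray) has stock=998.

998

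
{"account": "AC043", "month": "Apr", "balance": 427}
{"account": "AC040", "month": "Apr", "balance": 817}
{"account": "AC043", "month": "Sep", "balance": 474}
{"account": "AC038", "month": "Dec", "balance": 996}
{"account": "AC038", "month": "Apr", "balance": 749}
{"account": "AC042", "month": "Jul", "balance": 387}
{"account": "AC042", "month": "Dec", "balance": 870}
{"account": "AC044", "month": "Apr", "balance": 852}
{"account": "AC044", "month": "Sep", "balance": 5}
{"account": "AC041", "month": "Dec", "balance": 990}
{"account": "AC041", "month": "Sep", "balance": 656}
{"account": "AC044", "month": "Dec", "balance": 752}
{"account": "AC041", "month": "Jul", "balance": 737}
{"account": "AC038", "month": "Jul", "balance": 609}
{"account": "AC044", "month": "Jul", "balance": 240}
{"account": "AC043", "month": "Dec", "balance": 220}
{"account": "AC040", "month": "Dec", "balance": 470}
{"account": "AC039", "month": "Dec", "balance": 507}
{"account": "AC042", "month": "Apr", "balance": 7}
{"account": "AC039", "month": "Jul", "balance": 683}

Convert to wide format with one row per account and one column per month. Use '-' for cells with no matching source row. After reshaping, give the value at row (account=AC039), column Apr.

No long-format row has account=AC039 and month=Apr, so the cell is -.

-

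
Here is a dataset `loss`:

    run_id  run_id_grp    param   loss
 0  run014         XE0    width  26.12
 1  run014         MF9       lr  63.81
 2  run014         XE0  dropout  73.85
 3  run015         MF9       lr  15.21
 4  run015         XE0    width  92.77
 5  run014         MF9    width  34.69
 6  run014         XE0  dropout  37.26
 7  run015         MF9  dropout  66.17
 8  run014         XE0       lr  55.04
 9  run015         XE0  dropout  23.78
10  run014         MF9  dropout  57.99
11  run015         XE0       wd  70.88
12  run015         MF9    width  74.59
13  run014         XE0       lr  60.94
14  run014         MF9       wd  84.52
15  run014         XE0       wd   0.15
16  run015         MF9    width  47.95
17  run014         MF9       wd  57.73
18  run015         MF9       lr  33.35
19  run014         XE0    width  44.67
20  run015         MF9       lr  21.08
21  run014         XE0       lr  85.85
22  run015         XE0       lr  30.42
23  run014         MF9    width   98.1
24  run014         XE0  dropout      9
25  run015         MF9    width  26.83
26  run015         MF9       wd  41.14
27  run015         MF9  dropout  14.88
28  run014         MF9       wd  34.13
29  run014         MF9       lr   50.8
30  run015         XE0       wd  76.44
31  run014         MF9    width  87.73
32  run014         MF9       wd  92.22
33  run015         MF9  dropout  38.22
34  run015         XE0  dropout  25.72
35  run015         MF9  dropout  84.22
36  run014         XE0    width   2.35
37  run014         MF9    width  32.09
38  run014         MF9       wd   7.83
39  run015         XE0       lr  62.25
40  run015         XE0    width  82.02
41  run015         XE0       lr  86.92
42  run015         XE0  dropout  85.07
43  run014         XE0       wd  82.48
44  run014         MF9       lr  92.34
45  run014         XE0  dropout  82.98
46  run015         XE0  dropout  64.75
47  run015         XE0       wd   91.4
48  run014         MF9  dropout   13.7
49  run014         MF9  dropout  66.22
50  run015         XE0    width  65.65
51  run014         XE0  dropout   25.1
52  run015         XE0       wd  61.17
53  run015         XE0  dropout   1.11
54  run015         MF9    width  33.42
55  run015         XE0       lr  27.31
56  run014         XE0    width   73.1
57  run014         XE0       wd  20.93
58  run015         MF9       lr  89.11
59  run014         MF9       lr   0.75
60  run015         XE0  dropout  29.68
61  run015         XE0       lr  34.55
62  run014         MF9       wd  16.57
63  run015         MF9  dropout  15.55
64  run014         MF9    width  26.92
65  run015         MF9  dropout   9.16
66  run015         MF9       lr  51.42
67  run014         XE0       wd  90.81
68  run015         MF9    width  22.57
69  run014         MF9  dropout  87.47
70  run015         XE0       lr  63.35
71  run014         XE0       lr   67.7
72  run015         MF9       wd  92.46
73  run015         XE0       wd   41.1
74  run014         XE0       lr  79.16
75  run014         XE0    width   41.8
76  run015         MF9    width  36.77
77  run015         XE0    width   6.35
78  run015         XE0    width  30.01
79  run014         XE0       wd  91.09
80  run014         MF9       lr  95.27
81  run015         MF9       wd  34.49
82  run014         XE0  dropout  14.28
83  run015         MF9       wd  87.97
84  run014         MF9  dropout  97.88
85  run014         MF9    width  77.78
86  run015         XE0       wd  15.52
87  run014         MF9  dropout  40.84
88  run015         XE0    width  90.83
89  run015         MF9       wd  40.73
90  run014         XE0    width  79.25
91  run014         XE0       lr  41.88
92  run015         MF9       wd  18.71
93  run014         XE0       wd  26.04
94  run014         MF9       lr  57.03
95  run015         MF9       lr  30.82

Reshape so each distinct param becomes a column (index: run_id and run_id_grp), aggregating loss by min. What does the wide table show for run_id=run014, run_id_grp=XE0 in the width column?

2.35

Rows with run_id=run014, run_id_grp=XE0 and param=width: loss values are 26.12, 44.67, 2.35, 73.1, 41.8, 79.25.
min(26.12, 44.67, 2.35, 73.1, 41.8, 79.25) = 2.35.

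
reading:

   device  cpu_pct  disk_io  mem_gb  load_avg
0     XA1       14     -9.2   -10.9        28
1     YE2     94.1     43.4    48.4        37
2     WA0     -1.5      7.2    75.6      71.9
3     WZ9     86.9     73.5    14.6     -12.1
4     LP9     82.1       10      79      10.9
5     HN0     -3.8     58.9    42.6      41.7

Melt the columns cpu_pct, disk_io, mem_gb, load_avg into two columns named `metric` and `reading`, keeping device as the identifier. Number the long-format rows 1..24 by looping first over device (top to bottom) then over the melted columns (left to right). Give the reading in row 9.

24 rows total (6 × 4). Row 9: index ⌊(9-1)/4⌋ = 2 into device → WA0; (9-1) mod 4 = 0 into the melted columns → cpu_pct.
So row 9 is (WA0, cpu_pct, -1.5); reading = -1.5.

-1.5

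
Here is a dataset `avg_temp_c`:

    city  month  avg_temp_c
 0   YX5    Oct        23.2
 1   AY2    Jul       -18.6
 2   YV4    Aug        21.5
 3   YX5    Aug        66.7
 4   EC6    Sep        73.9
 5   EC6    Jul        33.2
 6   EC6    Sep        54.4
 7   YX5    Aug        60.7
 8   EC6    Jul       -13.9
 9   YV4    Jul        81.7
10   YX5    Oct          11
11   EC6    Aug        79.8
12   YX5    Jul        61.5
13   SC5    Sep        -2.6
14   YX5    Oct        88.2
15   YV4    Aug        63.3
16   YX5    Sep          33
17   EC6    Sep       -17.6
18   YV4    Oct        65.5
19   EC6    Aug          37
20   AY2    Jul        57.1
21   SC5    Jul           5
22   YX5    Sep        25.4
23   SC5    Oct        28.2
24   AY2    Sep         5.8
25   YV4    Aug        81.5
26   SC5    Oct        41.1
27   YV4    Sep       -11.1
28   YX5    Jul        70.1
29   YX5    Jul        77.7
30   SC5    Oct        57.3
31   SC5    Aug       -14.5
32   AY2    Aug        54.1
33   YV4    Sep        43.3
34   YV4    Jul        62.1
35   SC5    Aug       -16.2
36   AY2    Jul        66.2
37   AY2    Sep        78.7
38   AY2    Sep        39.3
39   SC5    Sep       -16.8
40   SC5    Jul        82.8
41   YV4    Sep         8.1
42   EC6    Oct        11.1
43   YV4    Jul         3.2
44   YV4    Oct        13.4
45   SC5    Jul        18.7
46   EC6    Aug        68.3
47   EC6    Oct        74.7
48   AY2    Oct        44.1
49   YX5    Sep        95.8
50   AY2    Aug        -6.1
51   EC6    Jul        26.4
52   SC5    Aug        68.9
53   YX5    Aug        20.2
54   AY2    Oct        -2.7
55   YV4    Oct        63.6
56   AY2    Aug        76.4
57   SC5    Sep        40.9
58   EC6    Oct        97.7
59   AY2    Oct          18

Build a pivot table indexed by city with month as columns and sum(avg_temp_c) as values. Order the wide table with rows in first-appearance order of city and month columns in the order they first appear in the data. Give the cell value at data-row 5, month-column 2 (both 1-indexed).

106.5

With rows in first-appearance order of city, row 5 is city=SC5. month columns in first-appearance order: Oct, Jul, Aug, Sep; column 2 is Jul.
Long rows with city=SC5, month=Jul: 5 + 82.8 + 18.7 = 106.5.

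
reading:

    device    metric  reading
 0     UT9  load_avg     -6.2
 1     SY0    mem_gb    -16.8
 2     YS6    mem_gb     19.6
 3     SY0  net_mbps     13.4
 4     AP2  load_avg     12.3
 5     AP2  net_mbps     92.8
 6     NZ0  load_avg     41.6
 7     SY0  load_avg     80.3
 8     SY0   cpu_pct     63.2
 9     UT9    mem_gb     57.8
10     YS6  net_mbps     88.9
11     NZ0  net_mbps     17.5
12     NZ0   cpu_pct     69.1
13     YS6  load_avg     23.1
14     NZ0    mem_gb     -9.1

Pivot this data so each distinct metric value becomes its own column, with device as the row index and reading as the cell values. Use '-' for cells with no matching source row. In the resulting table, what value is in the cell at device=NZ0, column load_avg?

The long row with device=NZ0, metric=load_avg has reading=41.6.

41.6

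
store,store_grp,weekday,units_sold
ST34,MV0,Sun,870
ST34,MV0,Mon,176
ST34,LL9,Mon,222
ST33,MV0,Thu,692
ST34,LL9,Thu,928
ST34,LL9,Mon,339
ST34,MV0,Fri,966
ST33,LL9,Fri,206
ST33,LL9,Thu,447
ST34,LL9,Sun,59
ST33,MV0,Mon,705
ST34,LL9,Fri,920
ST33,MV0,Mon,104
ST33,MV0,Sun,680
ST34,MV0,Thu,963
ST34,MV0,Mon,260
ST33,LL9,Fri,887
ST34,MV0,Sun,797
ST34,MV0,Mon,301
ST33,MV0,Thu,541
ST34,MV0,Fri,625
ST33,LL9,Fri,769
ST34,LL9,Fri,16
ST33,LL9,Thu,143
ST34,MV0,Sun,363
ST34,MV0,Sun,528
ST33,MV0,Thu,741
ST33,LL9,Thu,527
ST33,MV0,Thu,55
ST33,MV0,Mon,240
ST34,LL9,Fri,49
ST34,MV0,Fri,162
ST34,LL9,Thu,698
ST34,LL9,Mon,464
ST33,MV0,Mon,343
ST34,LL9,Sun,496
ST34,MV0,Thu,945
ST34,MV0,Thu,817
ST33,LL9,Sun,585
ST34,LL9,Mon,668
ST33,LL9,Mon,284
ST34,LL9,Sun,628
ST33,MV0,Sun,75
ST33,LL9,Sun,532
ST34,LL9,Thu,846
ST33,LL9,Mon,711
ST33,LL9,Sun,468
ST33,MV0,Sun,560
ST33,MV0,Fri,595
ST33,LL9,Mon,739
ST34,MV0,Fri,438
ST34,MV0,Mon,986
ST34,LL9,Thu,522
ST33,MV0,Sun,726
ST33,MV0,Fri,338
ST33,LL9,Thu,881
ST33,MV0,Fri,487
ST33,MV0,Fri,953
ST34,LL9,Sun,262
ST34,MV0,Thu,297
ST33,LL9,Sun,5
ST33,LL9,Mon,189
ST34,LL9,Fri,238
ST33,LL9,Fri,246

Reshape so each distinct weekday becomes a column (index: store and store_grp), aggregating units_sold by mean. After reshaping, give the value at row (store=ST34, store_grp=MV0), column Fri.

Rows with store=ST34, store_grp=MV0 and weekday=Fri: units_sold values are 966, 625, 162, 438.
(966 + 625 + 162 + 438) / 4 = 547.75.

547.75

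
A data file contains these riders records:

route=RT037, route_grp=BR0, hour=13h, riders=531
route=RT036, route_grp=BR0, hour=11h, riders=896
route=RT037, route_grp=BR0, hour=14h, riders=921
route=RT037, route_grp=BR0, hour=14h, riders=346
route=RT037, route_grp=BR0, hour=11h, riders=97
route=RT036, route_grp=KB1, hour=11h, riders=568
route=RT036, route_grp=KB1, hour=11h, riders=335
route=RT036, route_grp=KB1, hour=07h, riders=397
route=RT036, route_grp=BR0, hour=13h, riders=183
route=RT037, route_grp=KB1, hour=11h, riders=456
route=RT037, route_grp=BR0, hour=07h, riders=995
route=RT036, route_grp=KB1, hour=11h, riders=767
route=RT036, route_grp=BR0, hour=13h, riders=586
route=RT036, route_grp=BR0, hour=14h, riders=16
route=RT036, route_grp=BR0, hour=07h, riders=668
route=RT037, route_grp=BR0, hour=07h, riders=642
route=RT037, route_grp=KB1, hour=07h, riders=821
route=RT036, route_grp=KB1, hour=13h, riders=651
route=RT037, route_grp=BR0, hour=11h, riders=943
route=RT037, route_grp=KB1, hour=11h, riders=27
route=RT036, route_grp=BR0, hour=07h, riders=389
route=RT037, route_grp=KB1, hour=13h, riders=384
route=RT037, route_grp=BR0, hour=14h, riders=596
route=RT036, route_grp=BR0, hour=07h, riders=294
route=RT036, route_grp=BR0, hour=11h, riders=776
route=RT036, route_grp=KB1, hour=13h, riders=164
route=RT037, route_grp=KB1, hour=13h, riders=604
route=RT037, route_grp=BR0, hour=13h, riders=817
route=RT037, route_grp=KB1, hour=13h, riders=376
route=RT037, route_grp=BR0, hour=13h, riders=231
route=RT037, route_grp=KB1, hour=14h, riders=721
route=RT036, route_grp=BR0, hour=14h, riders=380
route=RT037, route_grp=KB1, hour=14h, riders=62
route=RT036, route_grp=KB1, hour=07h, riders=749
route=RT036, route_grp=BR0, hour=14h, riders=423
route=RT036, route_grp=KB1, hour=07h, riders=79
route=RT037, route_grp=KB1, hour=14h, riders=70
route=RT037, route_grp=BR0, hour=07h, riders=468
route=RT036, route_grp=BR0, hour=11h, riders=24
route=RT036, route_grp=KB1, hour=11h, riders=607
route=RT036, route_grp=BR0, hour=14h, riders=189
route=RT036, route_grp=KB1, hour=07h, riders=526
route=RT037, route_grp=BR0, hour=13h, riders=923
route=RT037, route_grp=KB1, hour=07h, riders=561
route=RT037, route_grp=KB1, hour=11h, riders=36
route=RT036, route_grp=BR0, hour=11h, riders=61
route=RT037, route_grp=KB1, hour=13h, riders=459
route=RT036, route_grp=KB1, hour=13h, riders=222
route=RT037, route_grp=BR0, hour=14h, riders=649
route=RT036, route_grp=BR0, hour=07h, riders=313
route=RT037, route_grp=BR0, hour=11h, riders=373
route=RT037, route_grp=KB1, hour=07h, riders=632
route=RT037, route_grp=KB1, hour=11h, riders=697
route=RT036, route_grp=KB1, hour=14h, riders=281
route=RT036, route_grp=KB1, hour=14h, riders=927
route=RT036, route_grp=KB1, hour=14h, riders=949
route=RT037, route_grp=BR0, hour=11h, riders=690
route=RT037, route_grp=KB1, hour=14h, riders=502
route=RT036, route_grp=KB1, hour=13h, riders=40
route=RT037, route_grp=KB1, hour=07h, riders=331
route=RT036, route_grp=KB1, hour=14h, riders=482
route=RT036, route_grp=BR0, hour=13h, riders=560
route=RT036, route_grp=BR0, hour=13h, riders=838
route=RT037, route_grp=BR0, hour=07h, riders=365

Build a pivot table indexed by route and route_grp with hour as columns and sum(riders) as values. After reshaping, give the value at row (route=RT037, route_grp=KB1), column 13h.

1823

Rows with route=RT037, route_grp=KB1 and hour=13h: riders values are 384, 604, 376, 459.
384 + 604 + 376 + 459 = 1823.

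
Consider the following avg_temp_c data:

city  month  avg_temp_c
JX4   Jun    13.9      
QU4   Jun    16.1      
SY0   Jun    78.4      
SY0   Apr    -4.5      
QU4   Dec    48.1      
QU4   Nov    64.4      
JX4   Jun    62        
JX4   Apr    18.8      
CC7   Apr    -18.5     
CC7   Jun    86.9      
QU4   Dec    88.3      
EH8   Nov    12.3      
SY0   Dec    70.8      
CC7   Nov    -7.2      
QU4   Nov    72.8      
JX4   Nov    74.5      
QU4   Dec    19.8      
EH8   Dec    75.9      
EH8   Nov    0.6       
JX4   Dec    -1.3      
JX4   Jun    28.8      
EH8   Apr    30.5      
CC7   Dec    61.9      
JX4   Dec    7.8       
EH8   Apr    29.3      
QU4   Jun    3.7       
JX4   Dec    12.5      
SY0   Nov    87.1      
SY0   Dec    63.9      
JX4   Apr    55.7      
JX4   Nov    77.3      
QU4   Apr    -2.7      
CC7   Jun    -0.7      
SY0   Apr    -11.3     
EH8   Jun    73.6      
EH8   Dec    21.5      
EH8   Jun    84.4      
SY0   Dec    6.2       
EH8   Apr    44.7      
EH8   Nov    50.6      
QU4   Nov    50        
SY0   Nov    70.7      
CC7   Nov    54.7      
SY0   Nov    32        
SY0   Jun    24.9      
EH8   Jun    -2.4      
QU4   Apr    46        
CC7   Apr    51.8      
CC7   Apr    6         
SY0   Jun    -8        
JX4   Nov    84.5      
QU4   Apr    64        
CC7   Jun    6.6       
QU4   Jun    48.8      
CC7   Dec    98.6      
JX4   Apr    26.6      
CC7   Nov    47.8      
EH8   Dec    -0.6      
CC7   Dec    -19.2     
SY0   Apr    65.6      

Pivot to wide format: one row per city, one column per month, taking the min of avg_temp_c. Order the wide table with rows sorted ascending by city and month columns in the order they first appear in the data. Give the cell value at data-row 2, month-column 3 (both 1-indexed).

With rows sorted ascending by city, row 2 is city=EH8. month columns in first-appearance order: Jun, Apr, Dec, Nov; column 3 is Dec.
Long rows with city=EH8, month=Dec: min(75.9, 21.5, -0.6) = -0.6.

-0.6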